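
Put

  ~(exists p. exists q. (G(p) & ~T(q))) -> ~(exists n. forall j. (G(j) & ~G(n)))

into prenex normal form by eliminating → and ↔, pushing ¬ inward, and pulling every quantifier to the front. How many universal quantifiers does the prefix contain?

1

Rewrite implications/biconditionals: A → B as ¬A ∨ B.
  ~~(exists p. exists q. (G(p) & ~T(q))) | ~(exists n. forall j. (G(j) & ~G(n)))
Push ¬ through the quantifiers and connectives to reach negation normal form:
  (exists p. exists q. (G(p) & ~T(q))) | (forall n. exists j. (~G(j) | G(n)))
All bound variables are already distinct, so no renaming is needed.
Extract every quantifier outward, since the variables are now distinct and don't occur free across branches:
  exists p. exists q. forall n. exists j. (G(p) & ~T(q) | ~G(j) | G(n))
The prefix is exists p exists q forall n exists j: 1 universal, 3 existential.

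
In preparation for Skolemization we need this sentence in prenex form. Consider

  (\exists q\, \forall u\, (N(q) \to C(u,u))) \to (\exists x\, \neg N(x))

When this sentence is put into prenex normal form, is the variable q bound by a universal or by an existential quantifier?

Eliminate → and ↔ using ¬ and ∨.
  \neg (\exists q\, \forall u\, (\neg N(q) \lor C(u,u))) \lor (\exists x\, \neg N(x))
Drive negations inward (¬∀x A ≡ ∃x ¬A, ¬∃x A ≡ ∀x ¬A, De Morgan for ∧/∨):
  (\forall q\, \exists u\, (N(q) \land \neg C(u,u))) \lor (\exists x\, \neg N(x))
All bound variables are already distinct, so no renaming is needed.
Pull the quantifiers to the front (each side's bound variable is not free in the other side):
  \forall q\, \exists u\, \exists x\, (N(q) \land \neg C(u,u) \lor \neg N(x))
The quantifier \exists q sits under an odd number of negations (counting the antecedent side of each →), so it flips to \forall q.

universal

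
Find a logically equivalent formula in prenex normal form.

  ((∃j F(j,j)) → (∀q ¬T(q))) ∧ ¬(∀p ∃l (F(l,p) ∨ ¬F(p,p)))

∀j ∀q ∃p ∀l ((¬F(j,j) ∨ ¬T(q)) ∧ ¬F(l,p) ∧ F(p,p))

Rewrite implications/biconditionals: A → B as ¬A ∨ B.
  (¬(∃j F(j,j)) ∨ (∀q ¬T(q))) ∧ ¬(∀p ∃l (F(l,p) ∨ ¬F(p,p)))
Move each ¬ inward, flipping quantifiers it crosses:
  ((∀j ¬F(j,j)) ∨ (∀q ¬T(q))) ∧ (∃p ∀l (¬F(l,p) ∧ F(p,p)))
Pull the quantifiers to the front (each side's bound variable is not free in the other side):
  ∀j ∀q ∃p ∀l ((¬F(j,j) ∨ ¬T(q)) ∧ ¬F(l,p) ∧ F(p,p))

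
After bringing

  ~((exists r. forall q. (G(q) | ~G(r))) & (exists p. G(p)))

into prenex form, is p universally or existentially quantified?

universal

Move each ¬ inward, flipping quantifiers it crosses:
  (forall r. exists q. (~G(q) & G(r))) | (forall p. ~G(p))
All bound variables are already distinct, so no renaming is needed.
Pull the quantifiers to the front (each side's bound variable is not free in the other side):
  forall r. exists q. forall p. (~G(q) & G(r) | ~G(p))
The quantifier exists p sits under an odd number of negations, so it flips to forall p.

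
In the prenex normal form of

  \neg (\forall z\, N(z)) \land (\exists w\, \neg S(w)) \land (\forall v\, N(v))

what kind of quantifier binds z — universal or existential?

existential

Drive negations inward (¬∀x A ≡ ∃x ¬A, ¬∃x A ≡ ∀x ¬A, De Morgan for ∧/∨):
  (\exists z\, \neg N(z)) \land (\exists w\, \neg S(w)) \land (\forall v\, N(v))
All bound variables are already distinct, so no renaming is needed.
Pull the quantifiers to the front (each side's bound variable is not free in the other side):
  \exists z\, \exists w\, \forall v\, (\neg N(z) \land \neg S(w) \land N(v))
The quantifier \forall z sits under an odd number of negations, so it flips to \exists z.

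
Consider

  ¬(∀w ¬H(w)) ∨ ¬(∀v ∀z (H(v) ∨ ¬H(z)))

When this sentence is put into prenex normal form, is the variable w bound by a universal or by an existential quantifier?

Move each ¬ inward, flipping quantifiers it crosses:
  (∃w H(w)) ∨ (∃v ∃z (¬H(v) ∧ H(z)))
All bound variables are already distinct, so no renaming is needed.
Finally move all quantifiers to the prefix:
  ∃w ∃v ∃z (H(w) ∨ ¬H(v) ∧ H(z))
The quantifier ∀w sits under an odd number of negations, so it flips to ∃w.

existential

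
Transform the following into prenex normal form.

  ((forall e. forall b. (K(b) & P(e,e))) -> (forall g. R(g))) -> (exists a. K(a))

forall e. forall b. exists g. exists a. (K(b) & P(e,e) & ~R(g) | K(a))

First replace A → B with ¬A ∨ B.
  ~(~(forall e. forall b. (K(b) & P(e,e))) | (forall g. R(g))) | (exists a. K(a))
Move each ¬ inward, flipping quantifiers it crosses:
  (forall e. forall b. (K(b) & P(e,e))) & (exists g. ~R(g)) | (exists a. K(a))
All bound variables are already distinct, so no renaming is needed.
Extract every quantifier outward, since the variables are now distinct and don't occur free across branches:
  forall e. forall b. exists g. exists a. (K(b) & P(e,e) & ~R(g) | K(a))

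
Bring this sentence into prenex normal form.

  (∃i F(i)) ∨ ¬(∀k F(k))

∃i ∃k (F(i) ∨ ¬F(k))

Move each ¬ inward, flipping quantifiers it crosses:
  (∃i F(i)) ∨ (∃k ¬F(k))
All bound variables are already distinct, so no renaming is needed.
Extract every quantifier outward, since the variables are now distinct and don't occur free across branches:
  ∃i ∃k (F(i) ∨ ¬F(k))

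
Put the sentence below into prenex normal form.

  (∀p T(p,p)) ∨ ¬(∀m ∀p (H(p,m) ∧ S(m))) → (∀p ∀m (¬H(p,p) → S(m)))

Rewrite implications/biconditionals: A → B as ¬A ∨ B.
  ¬((∀p T(p,p)) ∨ ¬(∀m ∀p (H(p,m) ∧ S(m)))) ∨ (∀p ∀m (¬¬H(p,p) ∨ S(m)))
Move each ¬ inward, flipping quantifiers it crosses:
  (∃p ¬T(p,p)) ∧ (∀m ∀p (H(p,m) ∧ S(m))) ∨ (∀p ∀m (H(p,p) ∨ S(m)))
Give each quantifier a distinct variable: p↦y, p↦u, m↦q.
  (∃p ¬T(p,p)) ∧ (∀m ∀y (H(y,m) ∧ S(m))) ∨ (∀u ∀q (H(u,u) ∨ S(q)))
Extract every quantifier outward, since the variables are now distinct and don't occur free across branches:
  ∃p ∀m ∀y ∀u ∀q (¬T(p,p) ∧ H(y,m) ∧ S(m) ∨ H(u,u) ∨ S(q))

∃p ∀m ∀y ∀u ∀q (¬T(p,p) ∧ H(y,m) ∧ S(m) ∨ H(u,u) ∨ S(q))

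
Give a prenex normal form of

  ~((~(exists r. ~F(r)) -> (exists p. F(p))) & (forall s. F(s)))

forall r. forall p. exists s. (F(r) & ~F(p) | ~F(s))

First replace A → B with ¬A ∨ B.
  ~((~~(exists r. ~F(r)) | (exists p. F(p))) & (forall s. F(s)))
Push ¬ through the quantifiers and connectives to reach negation normal form:
  (forall r. F(r)) & (forall p. ~F(p)) | (exists s. ~F(s))
All bound variables are already distinct, so no renaming is needed.
Pull the quantifiers to the front (each side's bound variable is not free in the other side):
  forall r. forall p. exists s. (F(r) & ~F(p) | ~F(s))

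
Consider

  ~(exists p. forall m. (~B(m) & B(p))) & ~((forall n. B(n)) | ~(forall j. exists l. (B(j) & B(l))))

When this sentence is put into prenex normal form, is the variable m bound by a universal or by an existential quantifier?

existential

Push ¬ through the quantifiers and connectives to reach negation normal form:
  (forall p. exists m. (B(m) | ~B(p))) & (exists n. ~B(n)) & (forall j. exists l. (B(j) & B(l)))
All bound variables are already distinct, so no renaming is needed.
Finally move all quantifiers to the prefix:
  forall p. exists m. exists n. forall j. exists l. ((B(m) | ~B(p)) & ~B(n) & B(j) & B(l))
The quantifier forall m sits under an odd number of negations, so it flips to exists m.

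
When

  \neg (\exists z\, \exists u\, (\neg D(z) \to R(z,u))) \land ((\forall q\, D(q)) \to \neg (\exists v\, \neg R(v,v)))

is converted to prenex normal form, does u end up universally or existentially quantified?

Rewrite implications/biconditionals: A → B as ¬A ∨ B.
  \neg (\exists z\, \exists u\, (\neg \neg D(z) \lor R(z,u))) \land (\neg (\forall q\, D(q)) \lor \neg (\exists v\, \neg R(v,v)))
Drive negations inward (¬∀x A ≡ ∃x ¬A, ¬∃x A ≡ ∀x ¬A, De Morgan for ∧/∨):
  (\forall z\, \forall u\, (\neg D(z) \land \neg R(z,u))) \land ((\exists q\, \neg D(q)) \lor (\forall v\, R(v,v)))
All bound variables are already distinct, so no renaming is needed.
Extract every quantifier outward, since the variables are now distinct and don't occur free across branches:
  \forall z\, \forall u\, \exists q\, \forall v\, (\neg D(z) \land \neg R(z,u) \land (\neg D(q) \lor R(v,v)))
The quantifier \exists u sits under an odd number of negations (counting the antecedent side of each →), so it flips to \forall u.

universal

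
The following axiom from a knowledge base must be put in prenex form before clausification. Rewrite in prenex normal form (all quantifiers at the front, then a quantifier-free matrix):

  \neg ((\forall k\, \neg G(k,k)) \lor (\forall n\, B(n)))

\exists k\, \exists n\, (G(k,k) \land \neg B(n))

Push ¬ through the quantifiers and connectives to reach negation normal form:
  (\exists k\, G(k,k)) \land (\exists n\, \neg B(n))
All bound variables are already distinct, so no renaming is needed.
Pull the quantifiers to the front (each side's bound variable is not free in the other side):
  \exists k\, \exists n\, (G(k,k) \land \neg B(n))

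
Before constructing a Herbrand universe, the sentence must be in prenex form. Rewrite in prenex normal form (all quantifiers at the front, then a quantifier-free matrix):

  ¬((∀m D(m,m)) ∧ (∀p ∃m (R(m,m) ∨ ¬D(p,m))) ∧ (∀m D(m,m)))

∃m ∃p ∀y1 ∃z (¬D(m,m) ∨ ¬R(y1,y1) ∧ D(p,y1) ∨ ¬D(z,z))

Drive negations inward (¬∀x A ≡ ∃x ¬A, ¬∃x A ≡ ∀x ¬A, De Morgan for ∧/∨):
  (∃m ¬D(m,m)) ∨ (∃p ∀m (¬R(m,m) ∧ D(p,m))) ∨ (∃m ¬D(m,m))
Give each quantifier a distinct variable: m↦y1, m↦z.
  (∃m ¬D(m,m)) ∨ (∃p ∀y1 (¬R(y1,y1) ∧ D(p,y1))) ∨ (∃z ¬D(z,z))
Finally move all quantifiers to the prefix:
  ∃m ∃p ∀y1 ∃z (¬D(m,m) ∨ ¬R(y1,y1) ∧ D(p,y1) ∨ ¬D(z,z))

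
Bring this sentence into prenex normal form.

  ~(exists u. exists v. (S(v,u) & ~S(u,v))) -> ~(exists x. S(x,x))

Eliminate → and ↔ using ¬ and ∨.
  ~~(exists u. exists v. (S(v,u) & ~S(u,v))) | ~(exists x. S(x,x))
Drive negations inward (¬∀x A ≡ ∃x ¬A, ¬∃x A ≡ ∀x ¬A, De Morgan for ∧/∨):
  (exists u. exists v. (S(v,u) & ~S(u,v))) | (forall x. ~S(x,x))
All bound variables are already distinct, so no renaming is needed.
Pull the quantifiers to the front (each side's bound variable is not free in the other side):
  exists u. exists v. forall x. (S(v,u) & ~S(u,v) | ~S(x,x))

exists u. exists v. forall x. (S(v,u) & ~S(u,v) | ~S(x,x))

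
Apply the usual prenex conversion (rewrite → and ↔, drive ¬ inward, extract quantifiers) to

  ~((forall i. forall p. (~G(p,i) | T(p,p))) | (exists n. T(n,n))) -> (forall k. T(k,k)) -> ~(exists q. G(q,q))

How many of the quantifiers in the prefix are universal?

3

First replace A → B with ¬A ∨ B.
  ~~((forall i. forall p. (~G(p,i) | T(p,p))) | (exists n. T(n,n))) | ~(forall k. T(k,k)) | ~(exists q. G(q,q))
Drive negations inward (¬∀x A ≡ ∃x ¬A, ¬∃x A ≡ ∀x ¬A, De Morgan for ∧/∨):
  (forall i. forall p. (~G(p,i) | T(p,p))) | (exists n. T(n,n)) | (exists k. ~T(k,k)) | (forall q. ~G(q,q))
Finally move all quantifiers to the prefix:
  forall i. forall p. exists n. exists k. forall q. (~G(p,i) | T(p,p) | T(n,n) | ~T(k,k) | ~G(q,q))
The prefix is forall i forall p exists n exists k forall q: 3 universal, 2 existential.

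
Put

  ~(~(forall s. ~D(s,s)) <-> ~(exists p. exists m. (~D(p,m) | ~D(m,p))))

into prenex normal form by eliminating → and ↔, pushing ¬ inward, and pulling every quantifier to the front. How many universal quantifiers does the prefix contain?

3

Rewrite implications/biconditionals: A → B as ¬A ∨ B; A ↔ B as (¬A ∨ B) ∧ (¬B ∨ A).
  ~((~~(forall s. ~D(s,s)) | ~(exists p. exists m. (~D(p,m) | ~D(m,p)))) & (~~(exists p. exists m. (~D(p,m) | ~D(m,p))) | ~(forall s. ~D(s,s))))
Push ¬ through the quantifiers and connectives to reach negation normal form:
  (exists s. D(s,s)) & (exists p. exists m. (~D(p,m) | ~D(m,p))) | (forall p. forall m. (D(p,m) & D(m,p))) & (forall s. ~D(s,s))
Give each quantifier a distinct variable: p↦q, m↦r, s↦c.
  (exists s. D(s,s)) & (exists p. exists m. (~D(p,m) | ~D(m,p))) | (forall q. forall r. (D(q,r) & D(r,q))) & (forall c. ~D(c,c))
Extract every quantifier outward, since the variables are now distinct and don't occur free across branches:
  exists s. exists p. exists m. forall q. forall r. forall c. (D(s,s) & (~D(p,m) | ~D(m,p)) | D(q,r) & D(r,q) & ~D(c,c))
The prefix is exists s exists p exists m forall q forall r forall c: 3 universal, 3 existential.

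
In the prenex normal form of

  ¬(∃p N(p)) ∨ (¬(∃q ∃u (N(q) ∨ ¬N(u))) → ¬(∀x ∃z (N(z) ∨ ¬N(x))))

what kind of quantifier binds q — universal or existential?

Eliminate → and ↔ using ¬ and ∨.
  ¬(∃p N(p)) ∨ ¬¬(∃q ∃u (N(q) ∨ ¬N(u))) ∨ ¬(∀x ∃z (N(z) ∨ ¬N(x)))
Move each ¬ inward, flipping quantifiers it crosses:
  (∀p ¬N(p)) ∨ (∃q ∃u (N(q) ∨ ¬N(u))) ∨ (∃x ∀z (¬N(z) ∧ N(x)))
All bound variables are already distinct, so no renaming is needed.
Finally move all quantifiers to the prefix:
  ∀p ∃q ∃u ∃x ∀z (¬N(p) ∨ N(q) ∨ ¬N(u) ∨ ¬N(z) ∧ N(x))
The quantifier ∃q sits under an even number of negations (counting the antecedent side of each →), so it remains existential.

existential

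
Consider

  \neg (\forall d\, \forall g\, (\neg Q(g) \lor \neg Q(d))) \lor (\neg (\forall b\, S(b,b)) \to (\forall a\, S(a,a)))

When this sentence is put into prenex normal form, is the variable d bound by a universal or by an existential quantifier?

existential

Rewrite implications/biconditionals: A → B as ¬A ∨ B.
  \neg (\forall d\, \forall g\, (\neg Q(g) \lor \neg Q(d))) \lor \neg \neg (\forall b\, S(b,b)) \lor (\forall a\, S(a,a))
Drive negations inward (¬∀x A ≡ ∃x ¬A, ¬∃x A ≡ ∀x ¬A, De Morgan for ∧/∨):
  (\exists d\, \exists g\, (Q(g) \land Q(d))) \lor (\forall b\, S(b,b)) \lor (\forall a\, S(a,a))
All bound variables are already distinct, so no renaming is needed.
Finally move all quantifiers to the prefix:
  \exists d\, \exists g\, \forall b\, \forall a\, (Q(g) \land Q(d) \lor S(b,b) \lor S(a,a))
The quantifier \forall d sits under an odd number of negations (counting the antecedent side of each →), so it flips to \exists d.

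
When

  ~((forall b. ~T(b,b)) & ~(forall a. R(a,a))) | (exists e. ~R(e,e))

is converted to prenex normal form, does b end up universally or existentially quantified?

existential

Drive negations inward (¬∀x A ≡ ∃x ¬A, ¬∃x A ≡ ∀x ¬A, De Morgan for ∧/∨):
  (exists b. T(b,b)) | (forall a. R(a,a)) | (exists e. ~R(e,e))
All bound variables are already distinct, so no renaming is needed.
Pull the quantifiers to the front (each side's bound variable is not free in the other side):
  exists b. forall a. exists e. (T(b,b) | R(a,a) | ~R(e,e))
The quantifier forall b sits under an odd number of negations, so it flips to exists b.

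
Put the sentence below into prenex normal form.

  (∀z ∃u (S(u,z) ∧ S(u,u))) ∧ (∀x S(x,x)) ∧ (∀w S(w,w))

∀z ∃u ∀x ∀w (S(u,z) ∧ S(u,u) ∧ S(x,x) ∧ S(w,w))

All bound variables are already distinct, so no renaming is needed.
Finally move all quantifiers to the prefix:
  ∀z ∃u ∀x ∀w (S(u,z) ∧ S(u,u) ∧ S(x,x) ∧ S(w,w))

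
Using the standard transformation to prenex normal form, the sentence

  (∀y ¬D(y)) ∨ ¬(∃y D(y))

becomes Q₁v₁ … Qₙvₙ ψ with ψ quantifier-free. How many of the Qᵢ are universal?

2

Drive negations inward (¬∀x A ≡ ∃x ¬A, ¬∃x A ≡ ∀x ¬A, De Morgan for ∧/∨):
  (∀y ¬D(y)) ∨ (∀y ¬D(y))
Rename bound variables to avoid capture: y↦y1.
  (∀y ¬D(y)) ∨ (∀y1 ¬D(y1))
Pull the quantifiers to the front (each side's bound variable is not free in the other side):
  ∀y ∀y1 (¬D(y) ∨ ¬D(y1))
The prefix is ∀y ∀y1: 2 universal, 0 existential.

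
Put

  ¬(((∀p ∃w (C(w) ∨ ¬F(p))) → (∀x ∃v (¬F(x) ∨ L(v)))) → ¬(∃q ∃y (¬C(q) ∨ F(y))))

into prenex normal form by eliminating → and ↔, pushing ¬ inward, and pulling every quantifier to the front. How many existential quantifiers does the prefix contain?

4

Eliminate → and ↔ using ¬ and ∨.
  ¬(¬(¬(∀p ∃w (C(w) ∨ ¬F(p))) ∨ (∀x ∃v (¬F(x) ∨ L(v)))) ∨ ¬(∃q ∃y (¬C(q) ∨ F(y))))
Drive negations inward (¬∀x A ≡ ∃x ¬A, ¬∃x A ≡ ∀x ¬A, De Morgan for ∧/∨):
  ((∃p ∀w (¬C(w) ∧ F(p))) ∨ (∀x ∃v (¬F(x) ∨ L(v)))) ∧ (∃q ∃y (¬C(q) ∨ F(y)))
Finally move all quantifiers to the prefix:
  ∃p ∀w ∀x ∃v ∃q ∃y ((¬C(w) ∧ F(p) ∨ ¬F(x) ∨ L(v)) ∧ (¬C(q) ∨ F(y)))
The prefix is ∃p ∀w ∀x ∃v ∃q ∃y: 2 universal, 4 existential.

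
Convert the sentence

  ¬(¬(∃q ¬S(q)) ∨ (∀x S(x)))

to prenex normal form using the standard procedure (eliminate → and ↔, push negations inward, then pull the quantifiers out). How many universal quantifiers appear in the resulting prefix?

Move each ¬ inward, flipping quantifiers it crosses:
  (∃q ¬S(q)) ∧ (∃x ¬S(x))
All bound variables are already distinct, so no renaming is needed.
Finally move all quantifiers to the prefix:
  ∃q ∃x (¬S(q) ∧ ¬S(x))
The prefix is ∃q ∃x: 0 universal, 2 existential.

0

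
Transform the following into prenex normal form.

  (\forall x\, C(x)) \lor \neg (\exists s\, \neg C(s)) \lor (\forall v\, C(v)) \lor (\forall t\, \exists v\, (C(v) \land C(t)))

Drive negations inward (¬∀x A ≡ ∃x ¬A, ¬∃x A ≡ ∀x ¬A, De Morgan for ∧/∨):
  (\forall x\, C(x)) \lor (\forall s\, C(s)) \lor (\forall v\, C(v)) \lor (\forall t\, \exists v\, (C(v) \land C(t)))
Standardize variables apart so no two quantifiers bind the same name: v↦v1.
  (\forall x\, C(x)) \lor (\forall s\, C(s)) \lor (\forall v\, C(v)) \lor (\forall t\, \exists v1\, (C(v1) \land C(t)))
Finally move all quantifiers to the prefix:
  \forall x\, \forall s\, \forall v\, \forall t\, \exists v1\, (C(x) \lor C(s) \lor C(v) \lor C(v1) \land C(t))

\forall x\, \forall s\, \forall v\, \forall t\, \exists v1\, (C(x) \lor C(s) \lor C(v) \lor C(v1) \land C(t))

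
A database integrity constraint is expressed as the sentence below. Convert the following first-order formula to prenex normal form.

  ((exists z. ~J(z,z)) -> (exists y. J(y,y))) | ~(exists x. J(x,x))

forall z. exists y. forall x. (J(z,z) | J(y,y) | ~J(x,x))

First replace A → B with ¬A ∨ B.
  ~(exists z. ~J(z,z)) | (exists y. J(y,y)) | ~(exists x. J(x,x))
Move each ¬ inward, flipping quantifiers it crosses:
  (forall z. J(z,z)) | (exists y. J(y,y)) | (forall x. ~J(x,x))
All bound variables are already distinct, so no renaming is needed.
Finally move all quantifiers to the prefix:
  forall z. exists y. forall x. (J(z,z) | J(y,y) | ~J(x,x))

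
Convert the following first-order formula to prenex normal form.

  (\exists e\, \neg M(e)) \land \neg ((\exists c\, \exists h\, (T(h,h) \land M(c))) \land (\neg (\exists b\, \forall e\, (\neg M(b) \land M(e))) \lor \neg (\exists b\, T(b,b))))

Push ¬ through the quantifiers and connectives to reach negation normal form:
  (\exists e\, \neg M(e)) \land ((\forall c\, \forall h\, (\neg T(h,h) \lor \neg M(c))) \lor (\exists b\, \forall e\, (\neg M(b) \land M(e))) \land (\exists b\, T(b,b)))
Standardize variables apart so no two quantifiers bind the same name: e↦u, b↦y1.
  (\exists e\, \neg M(e)) \land ((\forall c\, \forall h\, (\neg T(h,h) \lor \neg M(c))) \lor (\exists b\, \forall u\, (\neg M(b) \land M(u))) \land (\exists y1\, T(y1,y1)))
Pull the quantifiers to the front (each side's bound variable is not free in the other side):
  \exists e\, \forall c\, \forall h\, \exists b\, \forall u\, \exists y1\, (\neg M(e) \land (\neg T(h,h) \lor \neg M(c) \lor \neg M(b) \land M(u) \land T(y1,y1)))

\exists e\, \forall c\, \forall h\, \exists b\, \forall u\, \exists y1\, (\neg M(e) \land (\neg T(h,h) \lor \neg M(c) \lor \neg M(b) \land M(u) \land T(y1,y1)))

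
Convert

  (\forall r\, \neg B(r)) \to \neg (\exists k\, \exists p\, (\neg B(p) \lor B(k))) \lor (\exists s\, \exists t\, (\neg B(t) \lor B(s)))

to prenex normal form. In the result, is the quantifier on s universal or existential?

Eliminate → and ↔ using ¬ and ∨.
  \neg (\forall r\, \neg B(r)) \lor \neg (\exists k\, \exists p\, (\neg B(p) \lor B(k))) \lor (\exists s\, \exists t\, (\neg B(t) \lor B(s)))
Push ¬ through the quantifiers and connectives to reach negation normal form:
  (\exists r\, B(r)) \lor (\forall k\, \forall p\, (B(p) \land \neg B(k))) \lor (\exists s\, \exists t\, (\neg B(t) \lor B(s)))
Pull the quantifiers to the front (each side's bound variable is not free in the other side):
  \exists r\, \forall k\, \forall p\, \exists s\, \exists t\, (B(r) \lor B(p) \land \neg B(k) \lor \neg B(t) \lor B(s))
The quantifier \exists s sits under an even number of negations (counting the antecedent side of each →), so it remains existential.

existential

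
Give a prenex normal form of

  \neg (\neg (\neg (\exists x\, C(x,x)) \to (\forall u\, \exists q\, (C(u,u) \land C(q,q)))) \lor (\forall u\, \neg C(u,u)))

Rewrite implications/biconditionals: A → B as ¬A ∨ B.
  \neg (\neg (\neg \neg (\exists x\, C(x,x)) \lor (\forall u\, \exists q\, (C(u,u) \land C(q,q)))) \lor (\forall u\, \neg C(u,u)))
Move each ¬ inward, flipping quantifiers it crosses:
  ((\exists x\, C(x,x)) \lor (\forall u\, \exists q\, (C(u,u) \land C(q,q)))) \land (\exists u\, C(u,u))
Rename bound variables to avoid capture: u↦w.
  ((\exists x\, C(x,x)) \lor (\forall u\, \exists q\, (C(u,u) \land C(q,q)))) \land (\exists w\, C(w,w))
Extract every quantifier outward, since the variables are now distinct and don't occur free across branches:
  \exists x\, \forall u\, \exists q\, \exists w\, ((C(x,x) \lor C(u,u) \land C(q,q)) \land C(w,w))

\exists x\, \forall u\, \exists q\, \exists w\, ((C(x,x) \lor C(u,u) \land C(q,q)) \land C(w,w))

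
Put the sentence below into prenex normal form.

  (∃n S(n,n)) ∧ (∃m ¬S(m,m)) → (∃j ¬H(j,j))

Eliminate → and ↔ using ¬ and ∨.
  ¬((∃n S(n,n)) ∧ (∃m ¬S(m,m))) ∨ (∃j ¬H(j,j))
Move each ¬ inward, flipping quantifiers it crosses:
  (∀n ¬S(n,n)) ∨ (∀m S(m,m)) ∨ (∃j ¬H(j,j))
All bound variables are already distinct, so no renaming is needed.
Finally move all quantifiers to the prefix:
  ∀n ∀m ∃j (¬S(n,n) ∨ S(m,m) ∨ ¬H(j,j))

∀n ∀m ∃j (¬S(n,n) ∨ S(m,m) ∨ ¬H(j,j))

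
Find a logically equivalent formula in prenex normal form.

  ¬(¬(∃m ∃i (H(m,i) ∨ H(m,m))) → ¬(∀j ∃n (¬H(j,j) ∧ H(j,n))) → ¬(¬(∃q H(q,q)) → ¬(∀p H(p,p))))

∀m ∀i ∃j ∀n ∃q ∃p (¬H(m,i) ∧ ¬H(m,m) ∧ (H(j,j) ∨ ¬H(j,n)) ∧ (H(q,q) ∨ ¬H(p,p)))

Rewrite implications/biconditionals: A → B as ¬A ∨ B.
  ¬(¬¬(∃m ∃i (H(m,i) ∨ H(m,m))) ∨ ¬¬(∀j ∃n (¬H(j,j) ∧ H(j,n))) ∨ ¬(¬¬(∃q H(q,q)) ∨ ¬(∀p H(p,p))))
Push ¬ through the quantifiers and connectives to reach negation normal form:
  (∀m ∀i (¬H(m,i) ∧ ¬H(m,m))) ∧ (∃j ∀n (H(j,j) ∨ ¬H(j,n))) ∧ ((∃q H(q,q)) ∨ (∃p ¬H(p,p)))
All bound variables are already distinct, so no renaming is needed.
Extract every quantifier outward, since the variables are now distinct and don't occur free across branches:
  ∀m ∀i ∃j ∀n ∃q ∃p (¬H(m,i) ∧ ¬H(m,m) ∧ (H(j,j) ∨ ¬H(j,n)) ∧ (H(q,q) ∨ ¬H(p,p)))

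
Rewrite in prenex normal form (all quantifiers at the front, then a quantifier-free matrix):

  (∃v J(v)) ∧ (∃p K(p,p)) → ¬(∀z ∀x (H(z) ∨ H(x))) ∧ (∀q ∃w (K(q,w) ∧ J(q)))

∀v ∀p ∃z ∃x ∀q ∃w (¬J(v) ∨ ¬K(p,p) ∨ ¬H(z) ∧ ¬H(x) ∧ K(q,w) ∧ J(q))

Eliminate → and ↔ using ¬ and ∨.
  ¬((∃v J(v)) ∧ (∃p K(p,p))) ∨ ¬(∀z ∀x (H(z) ∨ H(x))) ∧ (∀q ∃w (K(q,w) ∧ J(q)))
Drive negations inward (¬∀x A ≡ ∃x ¬A, ¬∃x A ≡ ∀x ¬A, De Morgan for ∧/∨):
  (∀v ¬J(v)) ∨ (∀p ¬K(p,p)) ∨ (∃z ∃x (¬H(z) ∧ ¬H(x))) ∧ (∀q ∃w (K(q,w) ∧ J(q)))
All bound variables are already distinct, so no renaming is needed.
Pull the quantifiers to the front (each side's bound variable is not free in the other side):
  ∀v ∀p ∃z ∃x ∀q ∃w (¬J(v) ∨ ¬K(p,p) ∨ ¬H(z) ∧ ¬H(x) ∧ K(q,w) ∧ J(q))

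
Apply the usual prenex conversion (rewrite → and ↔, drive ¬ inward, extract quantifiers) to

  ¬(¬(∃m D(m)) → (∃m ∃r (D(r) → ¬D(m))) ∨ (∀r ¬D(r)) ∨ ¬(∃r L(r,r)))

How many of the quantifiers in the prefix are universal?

First replace A → B with ¬A ∨ B.
  ¬(¬¬(∃m D(m)) ∨ (∃m ∃r (¬D(r) ∨ ¬D(m))) ∨ (∀r ¬D(r)) ∨ ¬(∃r L(r,r)))
Drive negations inward (¬∀x A ≡ ∃x ¬A, ¬∃x A ≡ ∀x ¬A, De Morgan for ∧/∨):
  (∀m ¬D(m)) ∧ (∀m ∀r (D(r) ∧ D(m))) ∧ (∃r D(r)) ∧ (∃r L(r,r))
Give each quantifier a distinct variable: m↦b, r↦v, r↦z.
  (∀m ¬D(m)) ∧ (∀b ∀r (D(r) ∧ D(b))) ∧ (∃v D(v)) ∧ (∃z L(z,z))
Pull the quantifiers to the front (each side's bound variable is not free in the other side):
  ∀m ∀b ∀r ∃v ∃z (¬D(m) ∧ D(r) ∧ D(b) ∧ D(v) ∧ L(z,z))
The prefix is ∀m ∀b ∀r ∃v ∃z: 3 universal, 2 existential.

3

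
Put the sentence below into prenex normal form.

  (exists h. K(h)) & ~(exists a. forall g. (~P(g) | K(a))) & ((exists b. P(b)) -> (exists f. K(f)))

First replace A → B with ¬A ∨ B.
  (exists h. K(h)) & ~(exists a. forall g. (~P(g) | K(a))) & (~(exists b. P(b)) | (exists f. K(f)))
Push ¬ through the quantifiers and connectives to reach negation normal form:
  (exists h. K(h)) & (forall a. exists g. (P(g) & ~K(a))) & ((forall b. ~P(b)) | (exists f. K(f)))
Extract every quantifier outward, since the variables are now distinct and don't occur free across branches:
  exists h. forall a. exists g. forall b. exists f. (K(h) & P(g) & ~K(a) & (~P(b) | K(f)))

exists h. forall a. exists g. forall b. exists f. (K(h) & P(g) & ~K(a) & (~P(b) | K(f)))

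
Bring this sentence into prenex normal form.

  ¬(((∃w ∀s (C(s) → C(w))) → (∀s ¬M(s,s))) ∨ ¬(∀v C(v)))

Rewrite implications/biconditionals: A → B as ¬A ∨ B.
  ¬(¬(∃w ∀s (¬C(s) ∨ C(w))) ∨ (∀s ¬M(s,s)) ∨ ¬(∀v C(v)))
Drive negations inward (¬∀x A ≡ ∃x ¬A, ¬∃x A ≡ ∀x ¬A, De Morgan for ∧/∨):
  (∃w ∀s (¬C(s) ∨ C(w))) ∧ (∃s M(s,s)) ∧ (∀v C(v))
Give each quantifier a distinct variable: s↦u1.
  (∃w ∀s (¬C(s) ∨ C(w))) ∧ (∃u1 M(u1,u1)) ∧ (∀v C(v))
Finally move all quantifiers to the prefix:
  ∃w ∀s ∃u1 ∀v ((¬C(s) ∨ C(w)) ∧ M(u1,u1) ∧ C(v))

∃w ∀s ∃u1 ∀v ((¬C(s) ∨ C(w)) ∧ M(u1,u1) ∧ C(v))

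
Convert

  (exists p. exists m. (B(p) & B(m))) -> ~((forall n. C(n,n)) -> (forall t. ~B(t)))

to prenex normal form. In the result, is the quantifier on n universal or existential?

Eliminate → and ↔ using ¬ and ∨.
  ~(exists p. exists m. (B(p) & B(m))) | ~(~(forall n. C(n,n)) | (forall t. ~B(t)))
Move each ¬ inward, flipping quantifiers it crosses:
  (forall p. forall m. (~B(p) | ~B(m))) | (forall n. C(n,n)) & (exists t. B(t))
All bound variables are already distinct, so no renaming is needed.
Pull the quantifiers to the front (each side's bound variable is not free in the other side):
  forall p. forall m. forall n. exists t. (~B(p) | ~B(m) | C(n,n) & B(t))
The quantifier forall n sits under an even number of negations (counting the antecedent side of each →), so it remains universal.

universal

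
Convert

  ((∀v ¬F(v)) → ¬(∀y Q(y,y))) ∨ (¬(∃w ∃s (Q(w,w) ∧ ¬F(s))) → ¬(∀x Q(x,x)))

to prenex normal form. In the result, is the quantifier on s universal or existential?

Rewrite implications/biconditionals: A → B as ¬A ∨ B.
  ¬(∀v ¬F(v)) ∨ ¬(∀y Q(y,y)) ∨ ¬¬(∃w ∃s (Q(w,w) ∧ ¬F(s))) ∨ ¬(∀x Q(x,x))
Drive negations inward (¬∀x A ≡ ∃x ¬A, ¬∃x A ≡ ∀x ¬A, De Morgan for ∧/∨):
  (∃v F(v)) ∨ (∃y ¬Q(y,y)) ∨ (∃w ∃s (Q(w,w) ∧ ¬F(s))) ∨ (∃x ¬Q(x,x))
Finally move all quantifiers to the prefix:
  ∃v ∃y ∃w ∃s ∃x (F(v) ∨ ¬Q(y,y) ∨ Q(w,w) ∧ ¬F(s) ∨ ¬Q(x,x))
The quantifier ∃s sits under an even number of negations (counting the antecedent side of each →), so it remains existential.

existential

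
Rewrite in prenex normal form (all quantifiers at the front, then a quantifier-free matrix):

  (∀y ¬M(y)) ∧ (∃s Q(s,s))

Pull the quantifiers to the front (each side's bound variable is not free in the other side):
  ∀y ∃s (¬M(y) ∧ Q(s,s))

∀y ∃s (¬M(y) ∧ Q(s,s))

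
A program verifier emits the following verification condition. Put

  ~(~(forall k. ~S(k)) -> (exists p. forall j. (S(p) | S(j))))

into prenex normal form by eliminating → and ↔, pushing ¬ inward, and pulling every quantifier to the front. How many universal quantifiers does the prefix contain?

Eliminate → and ↔ using ¬ and ∨.
  ~(~~(forall k. ~S(k)) | (exists p. forall j. (S(p) | S(j))))
Move each ¬ inward, flipping quantifiers it crosses:
  (exists k. S(k)) & (forall p. exists j. (~S(p) & ~S(j)))
All bound variables are already distinct, so no renaming is needed.
Pull the quantifiers to the front (each side's bound variable is not free in the other side):
  exists k. forall p. exists j. (S(k) & ~S(p) & ~S(j))
The prefix is exists k forall p exists j: 1 universal, 2 existential.

1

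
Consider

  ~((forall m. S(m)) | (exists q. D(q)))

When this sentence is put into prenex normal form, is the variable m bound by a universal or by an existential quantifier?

existential

Move each ¬ inward, flipping quantifiers it crosses:
  (exists m. ~S(m)) & (forall q. ~D(q))
All bound variables are already distinct, so no renaming is needed.
Pull the quantifiers to the front (each side's bound variable is not free in the other side):
  exists m. forall q. (~S(m) & ~D(q))
The quantifier forall m sits under an odd number of negations, so it flips to exists m.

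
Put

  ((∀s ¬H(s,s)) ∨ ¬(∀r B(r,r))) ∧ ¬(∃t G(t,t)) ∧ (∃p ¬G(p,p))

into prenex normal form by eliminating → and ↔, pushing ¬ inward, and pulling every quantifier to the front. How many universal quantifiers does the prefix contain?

2

Drive negations inward (¬∀x A ≡ ∃x ¬A, ¬∃x A ≡ ∀x ¬A, De Morgan for ∧/∨):
  ((∀s ¬H(s,s)) ∨ (∃r ¬B(r,r))) ∧ (∀t ¬G(t,t)) ∧ (∃p ¬G(p,p))
All bound variables are already distinct, so no renaming is needed.
Extract every quantifier outward, since the variables are now distinct and don't occur free across branches:
  ∀s ∃r ∀t ∃p ((¬H(s,s) ∨ ¬B(r,r)) ∧ ¬G(t,t) ∧ ¬G(p,p))
The prefix is ∀s ∃r ∀t ∃p: 2 universal, 2 existential.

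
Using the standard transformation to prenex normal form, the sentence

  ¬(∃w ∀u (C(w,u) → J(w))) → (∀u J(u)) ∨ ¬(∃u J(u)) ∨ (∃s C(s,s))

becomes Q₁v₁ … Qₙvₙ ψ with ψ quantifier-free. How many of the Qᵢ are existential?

First replace A → B with ¬A ∨ B.
  ¬¬(∃w ∀u (¬C(w,u) ∨ J(w))) ∨ (∀u J(u)) ∨ ¬(∃u J(u)) ∨ (∃s C(s,s))
Move each ¬ inward, flipping quantifiers it crosses:
  (∃w ∀u (¬C(w,u) ∨ J(w))) ∨ (∀u J(u)) ∨ (∀u ¬J(u)) ∨ (∃s C(s,s))
Give each quantifier a distinct variable: u↦x, u↦a.
  (∃w ∀u (¬C(w,u) ∨ J(w))) ∨ (∀x J(x)) ∨ (∀a ¬J(a)) ∨ (∃s C(s,s))
Extract every quantifier outward, since the variables are now distinct and don't occur free across branches:
  ∃w ∀u ∀x ∀a ∃s (¬C(w,u) ∨ J(w) ∨ J(x) ∨ ¬J(a) ∨ C(s,s))
The prefix is ∃w ∀u ∀x ∀a ∃s: 3 universal, 2 existential.

2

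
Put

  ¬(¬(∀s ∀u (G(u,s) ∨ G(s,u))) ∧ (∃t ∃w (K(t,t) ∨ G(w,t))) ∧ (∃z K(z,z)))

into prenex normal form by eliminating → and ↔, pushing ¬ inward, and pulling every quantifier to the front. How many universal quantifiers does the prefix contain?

5

Move each ¬ inward, flipping quantifiers it crosses:
  (∀s ∀u (G(u,s) ∨ G(s,u))) ∨ (∀t ∀w (¬K(t,t) ∧ ¬G(w,t))) ∨ (∀z ¬K(z,z))
Finally move all quantifiers to the prefix:
  ∀s ∀u ∀t ∀w ∀z (G(u,s) ∨ G(s,u) ∨ ¬K(t,t) ∧ ¬G(w,t) ∨ ¬K(z,z))
The prefix is ∀s ∀u ∀t ∀w ∀z: 5 universal, 0 existential.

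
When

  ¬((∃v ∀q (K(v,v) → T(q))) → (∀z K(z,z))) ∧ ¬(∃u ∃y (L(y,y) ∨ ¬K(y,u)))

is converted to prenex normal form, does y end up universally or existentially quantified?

First replace A → B with ¬A ∨ B.
  ¬(¬(∃v ∀q (¬K(v,v) ∨ T(q))) ∨ (∀z K(z,z))) ∧ ¬(∃u ∃y (L(y,y) ∨ ¬K(y,u)))
Push ¬ through the quantifiers and connectives to reach negation normal form:
  (∃v ∀q (¬K(v,v) ∨ T(q))) ∧ (∃z ¬K(z,z)) ∧ (∀u ∀y (¬L(y,y) ∧ K(y,u)))
All bound variables are already distinct, so no renaming is needed.
Finally move all quantifiers to the prefix:
  ∃v ∀q ∃z ∀u ∀y ((¬K(v,v) ∨ T(q)) ∧ ¬K(z,z) ∧ ¬L(y,y) ∧ K(y,u))
The quantifier ∃y sits under an odd number of negations (counting the antecedent side of each →), so it flips to ∀y.

universal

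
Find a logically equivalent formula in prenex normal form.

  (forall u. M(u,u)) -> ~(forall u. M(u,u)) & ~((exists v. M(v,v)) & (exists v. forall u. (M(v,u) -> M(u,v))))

First replace A → B with ¬A ∨ B.
  ~(forall u. M(u,u)) | ~(forall u. M(u,u)) & ~((exists v. M(v,v)) & (exists v. forall u. (~M(v,u) | M(u,v))))
Push ¬ through the quantifiers and connectives to reach negation normal form:
  (exists u. ~M(u,u)) | (exists u. ~M(u,u)) & ((forall v. ~M(v,v)) | (forall v. exists u. (M(v,u) & ~M(u,v))))
Give each quantifier a distinct variable: u↦a, v↦b, u↦c.
  (exists u. ~M(u,u)) | (exists a. ~M(a,a)) & ((forall v. ~M(v,v)) | (forall b. exists c. (M(b,c) & ~M(c,b))))
Extract every quantifier outward, since the variables are now distinct and don't occur free across branches:
  exists u. exists a. forall v. forall b. exists c. (~M(u,u) | ~M(a,a) & (~M(v,v) | M(b,c) & ~M(c,b)))

exists u. exists a. forall v. forall b. exists c. (~M(u,u) | ~M(a,a) & (~M(v,v) | M(b,c) & ~M(c,b)))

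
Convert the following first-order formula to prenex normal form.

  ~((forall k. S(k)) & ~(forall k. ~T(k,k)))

Push ¬ through the quantifiers and connectives to reach negation normal form:
  (exists k. ~S(k)) | (forall k. ~T(k,k))
Rename bound variables to avoid capture: k↦t.
  (exists k. ~S(k)) | (forall t. ~T(t,t))
Pull the quantifiers to the front (each side's bound variable is not free in the other side):
  exists k. forall t. (~S(k) | ~T(t,t))

exists k. forall t. (~S(k) | ~T(t,t))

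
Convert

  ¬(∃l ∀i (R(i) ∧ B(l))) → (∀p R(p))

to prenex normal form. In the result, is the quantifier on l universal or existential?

Rewrite implications/biconditionals: A → B as ¬A ∨ B.
  ¬¬(∃l ∀i (R(i) ∧ B(l))) ∨ (∀p R(p))
Push ¬ through the quantifiers and connectives to reach negation normal form:
  (∃l ∀i (R(i) ∧ B(l))) ∨ (∀p R(p))
Pull the quantifiers to the front (each side's bound variable is not free in the other side):
  ∃l ∀i ∀p (R(i) ∧ B(l) ∨ R(p))
The quantifier ∃l sits under an even number of negations (counting the antecedent side of each →), so it remains existential.

existential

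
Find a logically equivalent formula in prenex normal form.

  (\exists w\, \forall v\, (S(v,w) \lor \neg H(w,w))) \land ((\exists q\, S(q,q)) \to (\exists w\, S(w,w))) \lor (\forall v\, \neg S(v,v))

Eliminate → and ↔ using ¬ and ∨.
  (\exists w\, \forall v\, (S(v,w) \lor \neg H(w,w))) \land (\neg (\exists q\, S(q,q)) \lor (\exists w\, S(w,w))) \lor (\forall v\, \neg S(v,v))
Push ¬ through the quantifiers and connectives to reach negation normal form:
  (\exists w\, \forall v\, (S(v,w) \lor \neg H(w,w))) \land ((\forall q\, \neg S(q,q)) \lor (\exists w\, S(w,w))) \lor (\forall v\, \neg S(v,v))
Give each quantifier a distinct variable: w↦s, v↦c.
  (\exists w\, \forall v\, (S(v,w) \lor \neg H(w,w))) \land ((\forall q\, \neg S(q,q)) \lor (\exists s\, S(s,s))) \lor (\forall c\, \neg S(c,c))
Finally move all quantifiers to the prefix:
  \exists w\, \forall v\, \forall q\, \exists s\, \forall c\, ((S(v,w) \lor \neg H(w,w)) \land (\neg S(q,q) \lor S(s,s)) \lor \neg S(c,c))

\exists w\, \forall v\, \forall q\, \exists s\, \forall c\, ((S(v,w) \lor \neg H(w,w)) \land (\neg S(q,q) \lor S(s,s)) \lor \neg S(c,c))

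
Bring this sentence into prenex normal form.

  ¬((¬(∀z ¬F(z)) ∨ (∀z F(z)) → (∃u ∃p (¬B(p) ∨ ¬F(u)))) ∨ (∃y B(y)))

Eliminate → and ↔ using ¬ and ∨.
  ¬(¬(¬(∀z ¬F(z)) ∨ (∀z F(z))) ∨ (∃u ∃p (¬B(p) ∨ ¬F(u))) ∨ (∃y B(y)))
Push ¬ through the quantifiers and connectives to reach negation normal form:
  ((∃z F(z)) ∨ (∀z F(z))) ∧ (∀u ∀p (B(p) ∧ F(u))) ∧ (∀y ¬B(y))
Give each quantifier a distinct variable: z↦z1.
  ((∃z F(z)) ∨ (∀z1 F(z1))) ∧ (∀u ∀p (B(p) ∧ F(u))) ∧ (∀y ¬B(y))
Extract every quantifier outward, since the variables are now distinct and don't occur free across branches:
  ∃z ∀z1 ∀u ∀p ∀y ((F(z) ∨ F(z1)) ∧ B(p) ∧ F(u) ∧ ¬B(y))

∃z ∀z1 ∀u ∀p ∀y ((F(z) ∨ F(z1)) ∧ B(p) ∧ F(u) ∧ ¬B(y))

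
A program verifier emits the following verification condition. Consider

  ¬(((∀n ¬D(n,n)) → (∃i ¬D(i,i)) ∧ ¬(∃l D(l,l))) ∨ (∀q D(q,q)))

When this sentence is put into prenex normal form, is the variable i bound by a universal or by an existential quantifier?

universal

First replace A → B with ¬A ∨ B.
  ¬(¬(∀n ¬D(n,n)) ∨ (∃i ¬D(i,i)) ∧ ¬(∃l D(l,l)) ∨ (∀q D(q,q)))
Push ¬ through the quantifiers and connectives to reach negation normal form:
  (∀n ¬D(n,n)) ∧ ((∀i D(i,i)) ∨ (∃l D(l,l))) ∧ (∃q ¬D(q,q))
Extract every quantifier outward, since the variables are now distinct and don't occur free across branches:
  ∀n ∀i ∃l ∃q (¬D(n,n) ∧ (D(i,i) ∨ D(l,l)) ∧ ¬D(q,q))
The quantifier ∃i sits under an odd number of negations (counting the antecedent side of each →), so it flips to ∀i.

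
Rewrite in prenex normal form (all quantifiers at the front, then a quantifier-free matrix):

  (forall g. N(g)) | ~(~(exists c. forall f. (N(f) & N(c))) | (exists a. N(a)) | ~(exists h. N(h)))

Drive negations inward (¬∀x A ≡ ∃x ¬A, ¬∃x A ≡ ∀x ¬A, De Morgan for ∧/∨):
  (forall g. N(g)) | (exists c. forall f. (N(f) & N(c))) & (forall a. ~N(a)) & (exists h. N(h))
Finally move all quantifiers to the prefix:
  forall g. exists c. forall f. forall a. exists h. (N(g) | N(f) & N(c) & ~N(a) & N(h))

forall g. exists c. forall f. forall a. exists h. (N(g) | N(f) & N(c) & ~N(a) & N(h))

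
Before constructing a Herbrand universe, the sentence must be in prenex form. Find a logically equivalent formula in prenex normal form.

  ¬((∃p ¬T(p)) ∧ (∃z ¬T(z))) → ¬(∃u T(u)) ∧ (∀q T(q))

∃p ∃z ∀u ∀q (¬T(p) ∧ ¬T(z) ∨ ¬T(u) ∧ T(q))

Eliminate → and ↔ using ¬ and ∨.
  ¬¬((∃p ¬T(p)) ∧ (∃z ¬T(z))) ∨ ¬(∃u T(u)) ∧ (∀q T(q))
Push ¬ through the quantifiers and connectives to reach negation normal form:
  (∃p ¬T(p)) ∧ (∃z ¬T(z)) ∨ (∀u ¬T(u)) ∧ (∀q T(q))
All bound variables are already distinct, so no renaming is needed.
Finally move all quantifiers to the prefix:
  ∃p ∃z ∀u ∀q (¬T(p) ∧ ¬T(z) ∨ ¬T(u) ∧ T(q))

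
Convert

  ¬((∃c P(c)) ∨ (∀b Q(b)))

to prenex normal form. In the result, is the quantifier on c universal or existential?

Move each ¬ inward, flipping quantifiers it crosses:
  (∀c ¬P(c)) ∧ (∃b ¬Q(b))
All bound variables are already distinct, so no renaming is needed.
Finally move all quantifiers to the prefix:
  ∀c ∃b (¬P(c) ∧ ¬Q(b))
The quantifier ∃c sits under an odd number of negations, so it flips to ∀c.

universal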